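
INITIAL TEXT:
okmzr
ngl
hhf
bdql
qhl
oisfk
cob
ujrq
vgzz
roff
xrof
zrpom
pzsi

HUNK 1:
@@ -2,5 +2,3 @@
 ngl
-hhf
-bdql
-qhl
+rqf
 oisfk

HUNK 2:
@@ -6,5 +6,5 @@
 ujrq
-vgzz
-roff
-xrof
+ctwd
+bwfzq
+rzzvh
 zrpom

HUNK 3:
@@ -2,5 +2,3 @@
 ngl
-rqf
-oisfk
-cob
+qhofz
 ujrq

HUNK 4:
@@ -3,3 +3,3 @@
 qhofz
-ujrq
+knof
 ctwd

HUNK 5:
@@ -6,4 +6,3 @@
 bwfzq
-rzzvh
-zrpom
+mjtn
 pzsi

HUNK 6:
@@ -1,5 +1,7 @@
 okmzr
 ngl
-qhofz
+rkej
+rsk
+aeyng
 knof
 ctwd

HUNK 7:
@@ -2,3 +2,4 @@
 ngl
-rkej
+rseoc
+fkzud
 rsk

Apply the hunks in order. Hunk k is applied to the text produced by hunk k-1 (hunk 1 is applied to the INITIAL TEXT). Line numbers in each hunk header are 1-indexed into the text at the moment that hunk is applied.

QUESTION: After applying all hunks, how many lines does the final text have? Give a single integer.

Hunk 1: at line 2 remove [hhf,bdql,qhl] add [rqf] -> 11 lines: okmzr ngl rqf oisfk cob ujrq vgzz roff xrof zrpom pzsi
Hunk 2: at line 6 remove [vgzz,roff,xrof] add [ctwd,bwfzq,rzzvh] -> 11 lines: okmzr ngl rqf oisfk cob ujrq ctwd bwfzq rzzvh zrpom pzsi
Hunk 3: at line 2 remove [rqf,oisfk,cob] add [qhofz] -> 9 lines: okmzr ngl qhofz ujrq ctwd bwfzq rzzvh zrpom pzsi
Hunk 4: at line 3 remove [ujrq] add [knof] -> 9 lines: okmzr ngl qhofz knof ctwd bwfzq rzzvh zrpom pzsi
Hunk 5: at line 6 remove [rzzvh,zrpom] add [mjtn] -> 8 lines: okmzr ngl qhofz knof ctwd bwfzq mjtn pzsi
Hunk 6: at line 1 remove [qhofz] add [rkej,rsk,aeyng] -> 10 lines: okmzr ngl rkej rsk aeyng knof ctwd bwfzq mjtn pzsi
Hunk 7: at line 2 remove [rkej] add [rseoc,fkzud] -> 11 lines: okmzr ngl rseoc fkzud rsk aeyng knof ctwd bwfzq mjtn pzsi
Final line count: 11

Answer: 11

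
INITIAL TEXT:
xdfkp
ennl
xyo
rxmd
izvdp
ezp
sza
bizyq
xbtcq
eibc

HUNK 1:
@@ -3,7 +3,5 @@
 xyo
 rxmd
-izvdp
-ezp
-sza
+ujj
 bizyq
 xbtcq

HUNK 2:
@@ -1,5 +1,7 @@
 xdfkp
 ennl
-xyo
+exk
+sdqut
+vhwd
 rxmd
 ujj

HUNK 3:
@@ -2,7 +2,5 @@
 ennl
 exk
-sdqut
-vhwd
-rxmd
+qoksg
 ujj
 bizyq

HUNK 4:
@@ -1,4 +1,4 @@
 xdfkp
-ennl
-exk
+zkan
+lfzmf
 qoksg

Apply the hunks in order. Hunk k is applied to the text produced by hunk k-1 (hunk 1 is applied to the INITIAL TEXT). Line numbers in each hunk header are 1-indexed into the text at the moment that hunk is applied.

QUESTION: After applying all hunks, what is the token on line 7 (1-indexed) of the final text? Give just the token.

Hunk 1: at line 3 remove [izvdp,ezp,sza] add [ujj] -> 8 lines: xdfkp ennl xyo rxmd ujj bizyq xbtcq eibc
Hunk 2: at line 1 remove [xyo] add [exk,sdqut,vhwd] -> 10 lines: xdfkp ennl exk sdqut vhwd rxmd ujj bizyq xbtcq eibc
Hunk 3: at line 2 remove [sdqut,vhwd,rxmd] add [qoksg] -> 8 lines: xdfkp ennl exk qoksg ujj bizyq xbtcq eibc
Hunk 4: at line 1 remove [ennl,exk] add [zkan,lfzmf] -> 8 lines: xdfkp zkan lfzmf qoksg ujj bizyq xbtcq eibc
Final line 7: xbtcq

Answer: xbtcq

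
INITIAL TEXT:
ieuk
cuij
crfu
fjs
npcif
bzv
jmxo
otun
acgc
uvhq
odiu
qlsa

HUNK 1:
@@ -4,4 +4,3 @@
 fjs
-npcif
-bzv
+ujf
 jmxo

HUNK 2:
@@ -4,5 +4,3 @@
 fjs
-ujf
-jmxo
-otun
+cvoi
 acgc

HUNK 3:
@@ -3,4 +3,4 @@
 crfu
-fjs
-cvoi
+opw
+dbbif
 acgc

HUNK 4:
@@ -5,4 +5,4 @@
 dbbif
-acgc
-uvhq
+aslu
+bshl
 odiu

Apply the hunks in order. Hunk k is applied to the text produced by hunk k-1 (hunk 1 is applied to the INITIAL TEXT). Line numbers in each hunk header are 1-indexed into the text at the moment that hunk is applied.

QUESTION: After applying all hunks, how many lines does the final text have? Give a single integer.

Answer: 9

Derivation:
Hunk 1: at line 4 remove [npcif,bzv] add [ujf] -> 11 lines: ieuk cuij crfu fjs ujf jmxo otun acgc uvhq odiu qlsa
Hunk 2: at line 4 remove [ujf,jmxo,otun] add [cvoi] -> 9 lines: ieuk cuij crfu fjs cvoi acgc uvhq odiu qlsa
Hunk 3: at line 3 remove [fjs,cvoi] add [opw,dbbif] -> 9 lines: ieuk cuij crfu opw dbbif acgc uvhq odiu qlsa
Hunk 4: at line 5 remove [acgc,uvhq] add [aslu,bshl] -> 9 lines: ieuk cuij crfu opw dbbif aslu bshl odiu qlsa
Final line count: 9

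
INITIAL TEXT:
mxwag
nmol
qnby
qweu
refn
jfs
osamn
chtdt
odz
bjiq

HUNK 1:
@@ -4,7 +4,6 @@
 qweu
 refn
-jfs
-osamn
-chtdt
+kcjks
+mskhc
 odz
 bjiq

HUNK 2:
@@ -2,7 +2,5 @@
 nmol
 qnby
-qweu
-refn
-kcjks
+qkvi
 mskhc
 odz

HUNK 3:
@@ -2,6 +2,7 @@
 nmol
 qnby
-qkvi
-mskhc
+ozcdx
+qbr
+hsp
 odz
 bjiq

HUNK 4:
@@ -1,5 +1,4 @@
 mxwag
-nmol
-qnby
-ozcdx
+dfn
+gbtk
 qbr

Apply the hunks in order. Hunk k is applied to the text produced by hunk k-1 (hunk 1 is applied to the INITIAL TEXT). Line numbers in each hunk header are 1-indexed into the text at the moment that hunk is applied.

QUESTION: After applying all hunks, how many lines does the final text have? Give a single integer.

Answer: 7

Derivation:
Hunk 1: at line 4 remove [jfs,osamn,chtdt] add [kcjks,mskhc] -> 9 lines: mxwag nmol qnby qweu refn kcjks mskhc odz bjiq
Hunk 2: at line 2 remove [qweu,refn,kcjks] add [qkvi] -> 7 lines: mxwag nmol qnby qkvi mskhc odz bjiq
Hunk 3: at line 2 remove [qkvi,mskhc] add [ozcdx,qbr,hsp] -> 8 lines: mxwag nmol qnby ozcdx qbr hsp odz bjiq
Hunk 4: at line 1 remove [nmol,qnby,ozcdx] add [dfn,gbtk] -> 7 lines: mxwag dfn gbtk qbr hsp odz bjiq
Final line count: 7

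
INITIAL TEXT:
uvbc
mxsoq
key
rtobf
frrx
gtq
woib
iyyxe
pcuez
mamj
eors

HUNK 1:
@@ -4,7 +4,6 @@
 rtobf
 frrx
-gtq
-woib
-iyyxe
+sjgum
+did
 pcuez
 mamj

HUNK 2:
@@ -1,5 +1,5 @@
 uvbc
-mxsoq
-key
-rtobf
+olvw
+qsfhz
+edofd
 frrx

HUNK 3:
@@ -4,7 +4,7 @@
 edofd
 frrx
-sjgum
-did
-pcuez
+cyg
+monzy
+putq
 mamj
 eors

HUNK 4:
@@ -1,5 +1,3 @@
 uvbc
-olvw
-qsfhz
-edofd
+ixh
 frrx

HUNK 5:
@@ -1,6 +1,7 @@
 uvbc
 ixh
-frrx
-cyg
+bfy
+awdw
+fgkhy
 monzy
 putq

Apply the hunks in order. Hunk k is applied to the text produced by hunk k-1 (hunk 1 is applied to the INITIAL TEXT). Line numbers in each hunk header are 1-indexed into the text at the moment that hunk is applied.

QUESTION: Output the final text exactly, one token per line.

Hunk 1: at line 4 remove [gtq,woib,iyyxe] add [sjgum,did] -> 10 lines: uvbc mxsoq key rtobf frrx sjgum did pcuez mamj eors
Hunk 2: at line 1 remove [mxsoq,key,rtobf] add [olvw,qsfhz,edofd] -> 10 lines: uvbc olvw qsfhz edofd frrx sjgum did pcuez mamj eors
Hunk 3: at line 4 remove [sjgum,did,pcuez] add [cyg,monzy,putq] -> 10 lines: uvbc olvw qsfhz edofd frrx cyg monzy putq mamj eors
Hunk 4: at line 1 remove [olvw,qsfhz,edofd] add [ixh] -> 8 lines: uvbc ixh frrx cyg monzy putq mamj eors
Hunk 5: at line 1 remove [frrx,cyg] add [bfy,awdw,fgkhy] -> 9 lines: uvbc ixh bfy awdw fgkhy monzy putq mamj eors

Answer: uvbc
ixh
bfy
awdw
fgkhy
monzy
putq
mamj
eors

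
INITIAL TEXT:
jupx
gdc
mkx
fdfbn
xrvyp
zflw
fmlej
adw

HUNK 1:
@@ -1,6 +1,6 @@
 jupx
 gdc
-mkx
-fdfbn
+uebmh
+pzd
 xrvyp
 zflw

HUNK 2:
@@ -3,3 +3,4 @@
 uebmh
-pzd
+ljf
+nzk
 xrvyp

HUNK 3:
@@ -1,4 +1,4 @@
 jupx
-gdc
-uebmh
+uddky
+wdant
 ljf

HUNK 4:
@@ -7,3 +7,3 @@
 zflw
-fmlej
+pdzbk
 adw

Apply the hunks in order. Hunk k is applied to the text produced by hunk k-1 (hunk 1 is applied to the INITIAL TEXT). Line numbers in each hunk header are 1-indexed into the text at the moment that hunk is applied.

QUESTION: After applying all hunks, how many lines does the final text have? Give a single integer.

Answer: 9

Derivation:
Hunk 1: at line 1 remove [mkx,fdfbn] add [uebmh,pzd] -> 8 lines: jupx gdc uebmh pzd xrvyp zflw fmlej adw
Hunk 2: at line 3 remove [pzd] add [ljf,nzk] -> 9 lines: jupx gdc uebmh ljf nzk xrvyp zflw fmlej adw
Hunk 3: at line 1 remove [gdc,uebmh] add [uddky,wdant] -> 9 lines: jupx uddky wdant ljf nzk xrvyp zflw fmlej adw
Hunk 4: at line 7 remove [fmlej] add [pdzbk] -> 9 lines: jupx uddky wdant ljf nzk xrvyp zflw pdzbk adw
Final line count: 9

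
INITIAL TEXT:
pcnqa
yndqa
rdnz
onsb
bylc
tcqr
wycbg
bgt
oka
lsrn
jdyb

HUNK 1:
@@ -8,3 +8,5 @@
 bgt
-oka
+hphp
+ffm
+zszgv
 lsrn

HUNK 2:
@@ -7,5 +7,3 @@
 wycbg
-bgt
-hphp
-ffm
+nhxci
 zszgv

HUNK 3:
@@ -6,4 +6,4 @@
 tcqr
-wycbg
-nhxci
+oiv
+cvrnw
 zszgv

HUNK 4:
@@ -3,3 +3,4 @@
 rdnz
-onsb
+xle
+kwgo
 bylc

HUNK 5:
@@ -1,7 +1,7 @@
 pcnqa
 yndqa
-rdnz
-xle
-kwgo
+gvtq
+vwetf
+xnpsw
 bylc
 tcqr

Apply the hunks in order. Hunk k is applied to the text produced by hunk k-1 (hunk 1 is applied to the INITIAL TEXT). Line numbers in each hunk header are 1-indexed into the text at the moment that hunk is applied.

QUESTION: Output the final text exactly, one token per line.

Answer: pcnqa
yndqa
gvtq
vwetf
xnpsw
bylc
tcqr
oiv
cvrnw
zszgv
lsrn
jdyb

Derivation:
Hunk 1: at line 8 remove [oka] add [hphp,ffm,zszgv] -> 13 lines: pcnqa yndqa rdnz onsb bylc tcqr wycbg bgt hphp ffm zszgv lsrn jdyb
Hunk 2: at line 7 remove [bgt,hphp,ffm] add [nhxci] -> 11 lines: pcnqa yndqa rdnz onsb bylc tcqr wycbg nhxci zszgv lsrn jdyb
Hunk 3: at line 6 remove [wycbg,nhxci] add [oiv,cvrnw] -> 11 lines: pcnqa yndqa rdnz onsb bylc tcqr oiv cvrnw zszgv lsrn jdyb
Hunk 4: at line 3 remove [onsb] add [xle,kwgo] -> 12 lines: pcnqa yndqa rdnz xle kwgo bylc tcqr oiv cvrnw zszgv lsrn jdyb
Hunk 5: at line 1 remove [rdnz,xle,kwgo] add [gvtq,vwetf,xnpsw] -> 12 lines: pcnqa yndqa gvtq vwetf xnpsw bylc tcqr oiv cvrnw zszgv lsrn jdyb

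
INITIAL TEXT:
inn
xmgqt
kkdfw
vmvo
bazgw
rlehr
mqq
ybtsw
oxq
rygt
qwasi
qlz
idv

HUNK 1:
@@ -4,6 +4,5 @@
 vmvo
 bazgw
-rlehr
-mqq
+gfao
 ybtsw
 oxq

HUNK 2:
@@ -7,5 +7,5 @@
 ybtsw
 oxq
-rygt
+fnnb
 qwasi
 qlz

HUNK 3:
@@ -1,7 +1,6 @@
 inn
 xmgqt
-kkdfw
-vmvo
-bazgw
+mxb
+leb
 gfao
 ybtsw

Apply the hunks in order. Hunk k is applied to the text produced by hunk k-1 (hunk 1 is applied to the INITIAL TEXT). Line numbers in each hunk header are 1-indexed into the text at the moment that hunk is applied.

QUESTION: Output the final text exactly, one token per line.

Hunk 1: at line 4 remove [rlehr,mqq] add [gfao] -> 12 lines: inn xmgqt kkdfw vmvo bazgw gfao ybtsw oxq rygt qwasi qlz idv
Hunk 2: at line 7 remove [rygt] add [fnnb] -> 12 lines: inn xmgqt kkdfw vmvo bazgw gfao ybtsw oxq fnnb qwasi qlz idv
Hunk 3: at line 1 remove [kkdfw,vmvo,bazgw] add [mxb,leb] -> 11 lines: inn xmgqt mxb leb gfao ybtsw oxq fnnb qwasi qlz idv

Answer: inn
xmgqt
mxb
leb
gfao
ybtsw
oxq
fnnb
qwasi
qlz
idv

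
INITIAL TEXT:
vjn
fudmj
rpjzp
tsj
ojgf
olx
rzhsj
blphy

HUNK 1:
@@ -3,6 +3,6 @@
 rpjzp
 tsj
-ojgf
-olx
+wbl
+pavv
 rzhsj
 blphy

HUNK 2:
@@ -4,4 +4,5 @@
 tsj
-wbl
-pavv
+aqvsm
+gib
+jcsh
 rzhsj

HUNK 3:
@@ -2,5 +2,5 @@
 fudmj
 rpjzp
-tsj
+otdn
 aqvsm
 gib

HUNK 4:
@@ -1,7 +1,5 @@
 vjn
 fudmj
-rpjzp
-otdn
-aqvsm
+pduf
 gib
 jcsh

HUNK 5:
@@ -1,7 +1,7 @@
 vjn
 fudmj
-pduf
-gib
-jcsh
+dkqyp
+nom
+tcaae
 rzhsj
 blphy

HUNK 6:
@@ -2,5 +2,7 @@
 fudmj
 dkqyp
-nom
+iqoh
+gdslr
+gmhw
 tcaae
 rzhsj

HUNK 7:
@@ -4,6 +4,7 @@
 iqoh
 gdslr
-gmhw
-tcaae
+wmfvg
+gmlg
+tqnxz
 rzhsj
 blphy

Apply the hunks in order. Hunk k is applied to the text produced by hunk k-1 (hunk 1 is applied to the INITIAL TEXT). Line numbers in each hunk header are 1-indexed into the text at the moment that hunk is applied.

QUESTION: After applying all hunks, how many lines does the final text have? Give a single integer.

Hunk 1: at line 3 remove [ojgf,olx] add [wbl,pavv] -> 8 lines: vjn fudmj rpjzp tsj wbl pavv rzhsj blphy
Hunk 2: at line 4 remove [wbl,pavv] add [aqvsm,gib,jcsh] -> 9 lines: vjn fudmj rpjzp tsj aqvsm gib jcsh rzhsj blphy
Hunk 3: at line 2 remove [tsj] add [otdn] -> 9 lines: vjn fudmj rpjzp otdn aqvsm gib jcsh rzhsj blphy
Hunk 4: at line 1 remove [rpjzp,otdn,aqvsm] add [pduf] -> 7 lines: vjn fudmj pduf gib jcsh rzhsj blphy
Hunk 5: at line 1 remove [pduf,gib,jcsh] add [dkqyp,nom,tcaae] -> 7 lines: vjn fudmj dkqyp nom tcaae rzhsj blphy
Hunk 6: at line 2 remove [nom] add [iqoh,gdslr,gmhw] -> 9 lines: vjn fudmj dkqyp iqoh gdslr gmhw tcaae rzhsj blphy
Hunk 7: at line 4 remove [gmhw,tcaae] add [wmfvg,gmlg,tqnxz] -> 10 lines: vjn fudmj dkqyp iqoh gdslr wmfvg gmlg tqnxz rzhsj blphy
Final line count: 10

Answer: 10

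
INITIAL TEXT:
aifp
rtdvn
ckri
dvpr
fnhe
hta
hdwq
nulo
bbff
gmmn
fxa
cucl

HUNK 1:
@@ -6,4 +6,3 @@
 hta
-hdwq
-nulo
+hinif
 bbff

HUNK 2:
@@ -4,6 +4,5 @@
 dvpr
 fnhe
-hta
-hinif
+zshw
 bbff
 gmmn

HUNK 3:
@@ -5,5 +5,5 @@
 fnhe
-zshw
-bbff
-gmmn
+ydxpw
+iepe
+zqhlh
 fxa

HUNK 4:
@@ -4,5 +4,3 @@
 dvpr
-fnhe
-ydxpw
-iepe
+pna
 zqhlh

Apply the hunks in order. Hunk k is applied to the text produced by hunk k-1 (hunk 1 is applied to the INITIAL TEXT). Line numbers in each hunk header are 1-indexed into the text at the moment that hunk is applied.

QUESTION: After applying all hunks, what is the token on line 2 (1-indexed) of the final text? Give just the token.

Answer: rtdvn

Derivation:
Hunk 1: at line 6 remove [hdwq,nulo] add [hinif] -> 11 lines: aifp rtdvn ckri dvpr fnhe hta hinif bbff gmmn fxa cucl
Hunk 2: at line 4 remove [hta,hinif] add [zshw] -> 10 lines: aifp rtdvn ckri dvpr fnhe zshw bbff gmmn fxa cucl
Hunk 3: at line 5 remove [zshw,bbff,gmmn] add [ydxpw,iepe,zqhlh] -> 10 lines: aifp rtdvn ckri dvpr fnhe ydxpw iepe zqhlh fxa cucl
Hunk 4: at line 4 remove [fnhe,ydxpw,iepe] add [pna] -> 8 lines: aifp rtdvn ckri dvpr pna zqhlh fxa cucl
Final line 2: rtdvn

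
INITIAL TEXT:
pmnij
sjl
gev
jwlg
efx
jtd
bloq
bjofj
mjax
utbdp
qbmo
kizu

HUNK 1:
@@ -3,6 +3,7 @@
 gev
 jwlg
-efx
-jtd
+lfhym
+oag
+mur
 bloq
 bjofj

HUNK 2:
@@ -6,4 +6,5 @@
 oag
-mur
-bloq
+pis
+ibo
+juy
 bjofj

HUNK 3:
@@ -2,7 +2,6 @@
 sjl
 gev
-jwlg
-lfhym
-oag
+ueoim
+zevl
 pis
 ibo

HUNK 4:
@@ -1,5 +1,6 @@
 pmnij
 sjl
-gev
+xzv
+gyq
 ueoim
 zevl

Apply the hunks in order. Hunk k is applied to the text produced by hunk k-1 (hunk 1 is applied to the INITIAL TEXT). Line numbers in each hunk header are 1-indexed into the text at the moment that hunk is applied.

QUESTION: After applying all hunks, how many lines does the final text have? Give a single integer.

Hunk 1: at line 3 remove [efx,jtd] add [lfhym,oag,mur] -> 13 lines: pmnij sjl gev jwlg lfhym oag mur bloq bjofj mjax utbdp qbmo kizu
Hunk 2: at line 6 remove [mur,bloq] add [pis,ibo,juy] -> 14 lines: pmnij sjl gev jwlg lfhym oag pis ibo juy bjofj mjax utbdp qbmo kizu
Hunk 3: at line 2 remove [jwlg,lfhym,oag] add [ueoim,zevl] -> 13 lines: pmnij sjl gev ueoim zevl pis ibo juy bjofj mjax utbdp qbmo kizu
Hunk 4: at line 1 remove [gev] add [xzv,gyq] -> 14 lines: pmnij sjl xzv gyq ueoim zevl pis ibo juy bjofj mjax utbdp qbmo kizu
Final line count: 14

Answer: 14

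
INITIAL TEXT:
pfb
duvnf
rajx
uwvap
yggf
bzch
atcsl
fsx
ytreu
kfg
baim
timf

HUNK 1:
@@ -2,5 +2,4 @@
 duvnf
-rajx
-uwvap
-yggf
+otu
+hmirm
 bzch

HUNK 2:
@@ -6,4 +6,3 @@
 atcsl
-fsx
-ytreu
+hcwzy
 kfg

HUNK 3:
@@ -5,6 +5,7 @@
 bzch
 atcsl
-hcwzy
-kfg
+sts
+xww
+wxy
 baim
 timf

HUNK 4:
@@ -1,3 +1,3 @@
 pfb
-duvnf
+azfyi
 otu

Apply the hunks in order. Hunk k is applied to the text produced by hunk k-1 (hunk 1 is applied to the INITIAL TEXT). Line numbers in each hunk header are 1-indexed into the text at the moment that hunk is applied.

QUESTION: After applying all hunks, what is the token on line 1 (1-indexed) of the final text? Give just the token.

Hunk 1: at line 2 remove [rajx,uwvap,yggf] add [otu,hmirm] -> 11 lines: pfb duvnf otu hmirm bzch atcsl fsx ytreu kfg baim timf
Hunk 2: at line 6 remove [fsx,ytreu] add [hcwzy] -> 10 lines: pfb duvnf otu hmirm bzch atcsl hcwzy kfg baim timf
Hunk 3: at line 5 remove [hcwzy,kfg] add [sts,xww,wxy] -> 11 lines: pfb duvnf otu hmirm bzch atcsl sts xww wxy baim timf
Hunk 4: at line 1 remove [duvnf] add [azfyi] -> 11 lines: pfb azfyi otu hmirm bzch atcsl sts xww wxy baim timf
Final line 1: pfb

Answer: pfb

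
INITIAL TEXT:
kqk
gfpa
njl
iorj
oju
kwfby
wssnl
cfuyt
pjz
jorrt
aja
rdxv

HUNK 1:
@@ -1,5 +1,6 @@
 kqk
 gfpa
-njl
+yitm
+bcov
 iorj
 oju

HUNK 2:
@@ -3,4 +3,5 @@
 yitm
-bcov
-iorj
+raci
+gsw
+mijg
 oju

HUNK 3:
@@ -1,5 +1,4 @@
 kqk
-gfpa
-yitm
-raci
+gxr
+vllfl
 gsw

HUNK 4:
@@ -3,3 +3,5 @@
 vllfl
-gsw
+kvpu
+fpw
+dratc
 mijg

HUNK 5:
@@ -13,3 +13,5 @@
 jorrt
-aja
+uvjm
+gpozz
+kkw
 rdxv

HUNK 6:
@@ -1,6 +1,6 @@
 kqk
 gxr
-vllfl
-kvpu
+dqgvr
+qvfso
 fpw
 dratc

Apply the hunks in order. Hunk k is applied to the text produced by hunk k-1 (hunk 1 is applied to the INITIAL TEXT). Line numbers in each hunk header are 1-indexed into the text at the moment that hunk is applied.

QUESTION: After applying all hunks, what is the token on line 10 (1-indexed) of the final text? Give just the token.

Hunk 1: at line 1 remove [njl] add [yitm,bcov] -> 13 lines: kqk gfpa yitm bcov iorj oju kwfby wssnl cfuyt pjz jorrt aja rdxv
Hunk 2: at line 3 remove [bcov,iorj] add [raci,gsw,mijg] -> 14 lines: kqk gfpa yitm raci gsw mijg oju kwfby wssnl cfuyt pjz jorrt aja rdxv
Hunk 3: at line 1 remove [gfpa,yitm,raci] add [gxr,vllfl] -> 13 lines: kqk gxr vllfl gsw mijg oju kwfby wssnl cfuyt pjz jorrt aja rdxv
Hunk 4: at line 3 remove [gsw] add [kvpu,fpw,dratc] -> 15 lines: kqk gxr vllfl kvpu fpw dratc mijg oju kwfby wssnl cfuyt pjz jorrt aja rdxv
Hunk 5: at line 13 remove [aja] add [uvjm,gpozz,kkw] -> 17 lines: kqk gxr vllfl kvpu fpw dratc mijg oju kwfby wssnl cfuyt pjz jorrt uvjm gpozz kkw rdxv
Hunk 6: at line 1 remove [vllfl,kvpu] add [dqgvr,qvfso] -> 17 lines: kqk gxr dqgvr qvfso fpw dratc mijg oju kwfby wssnl cfuyt pjz jorrt uvjm gpozz kkw rdxv
Final line 10: wssnl

Answer: wssnl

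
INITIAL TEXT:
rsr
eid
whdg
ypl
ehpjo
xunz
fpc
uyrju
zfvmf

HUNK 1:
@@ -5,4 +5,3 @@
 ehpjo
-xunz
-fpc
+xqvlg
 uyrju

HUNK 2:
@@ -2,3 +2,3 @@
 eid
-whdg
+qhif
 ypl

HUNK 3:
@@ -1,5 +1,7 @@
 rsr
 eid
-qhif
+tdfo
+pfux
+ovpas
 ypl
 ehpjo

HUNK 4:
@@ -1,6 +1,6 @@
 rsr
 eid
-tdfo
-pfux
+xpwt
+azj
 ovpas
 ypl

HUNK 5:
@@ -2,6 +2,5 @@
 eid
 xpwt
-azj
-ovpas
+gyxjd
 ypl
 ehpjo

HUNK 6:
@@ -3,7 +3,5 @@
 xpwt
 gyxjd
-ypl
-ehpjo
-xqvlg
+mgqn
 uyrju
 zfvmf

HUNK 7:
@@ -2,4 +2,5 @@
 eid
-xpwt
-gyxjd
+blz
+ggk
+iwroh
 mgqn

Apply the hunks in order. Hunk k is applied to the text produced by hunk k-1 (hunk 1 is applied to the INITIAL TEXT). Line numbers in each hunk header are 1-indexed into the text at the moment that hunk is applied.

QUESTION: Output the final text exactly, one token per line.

Hunk 1: at line 5 remove [xunz,fpc] add [xqvlg] -> 8 lines: rsr eid whdg ypl ehpjo xqvlg uyrju zfvmf
Hunk 2: at line 2 remove [whdg] add [qhif] -> 8 lines: rsr eid qhif ypl ehpjo xqvlg uyrju zfvmf
Hunk 3: at line 1 remove [qhif] add [tdfo,pfux,ovpas] -> 10 lines: rsr eid tdfo pfux ovpas ypl ehpjo xqvlg uyrju zfvmf
Hunk 4: at line 1 remove [tdfo,pfux] add [xpwt,azj] -> 10 lines: rsr eid xpwt azj ovpas ypl ehpjo xqvlg uyrju zfvmf
Hunk 5: at line 2 remove [azj,ovpas] add [gyxjd] -> 9 lines: rsr eid xpwt gyxjd ypl ehpjo xqvlg uyrju zfvmf
Hunk 6: at line 3 remove [ypl,ehpjo,xqvlg] add [mgqn] -> 7 lines: rsr eid xpwt gyxjd mgqn uyrju zfvmf
Hunk 7: at line 2 remove [xpwt,gyxjd] add [blz,ggk,iwroh] -> 8 lines: rsr eid blz ggk iwroh mgqn uyrju zfvmf

Answer: rsr
eid
blz
ggk
iwroh
mgqn
uyrju
zfvmf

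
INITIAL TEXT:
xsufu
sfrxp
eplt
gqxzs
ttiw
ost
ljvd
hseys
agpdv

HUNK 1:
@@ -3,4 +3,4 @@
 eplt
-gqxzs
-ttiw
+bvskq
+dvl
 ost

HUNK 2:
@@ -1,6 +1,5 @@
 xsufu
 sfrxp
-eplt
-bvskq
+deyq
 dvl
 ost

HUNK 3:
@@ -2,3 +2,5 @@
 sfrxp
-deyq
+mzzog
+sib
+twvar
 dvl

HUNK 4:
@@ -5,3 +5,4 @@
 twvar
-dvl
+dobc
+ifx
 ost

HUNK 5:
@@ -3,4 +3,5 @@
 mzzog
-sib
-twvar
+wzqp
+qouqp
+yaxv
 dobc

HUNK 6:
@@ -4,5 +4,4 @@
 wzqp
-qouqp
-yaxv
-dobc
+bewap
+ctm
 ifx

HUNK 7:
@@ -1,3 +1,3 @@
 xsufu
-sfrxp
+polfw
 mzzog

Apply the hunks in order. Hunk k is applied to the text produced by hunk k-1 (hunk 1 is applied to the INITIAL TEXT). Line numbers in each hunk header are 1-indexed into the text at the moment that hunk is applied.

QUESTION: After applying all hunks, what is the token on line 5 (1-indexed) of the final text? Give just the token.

Hunk 1: at line 3 remove [gqxzs,ttiw] add [bvskq,dvl] -> 9 lines: xsufu sfrxp eplt bvskq dvl ost ljvd hseys agpdv
Hunk 2: at line 1 remove [eplt,bvskq] add [deyq] -> 8 lines: xsufu sfrxp deyq dvl ost ljvd hseys agpdv
Hunk 3: at line 2 remove [deyq] add [mzzog,sib,twvar] -> 10 lines: xsufu sfrxp mzzog sib twvar dvl ost ljvd hseys agpdv
Hunk 4: at line 5 remove [dvl] add [dobc,ifx] -> 11 lines: xsufu sfrxp mzzog sib twvar dobc ifx ost ljvd hseys agpdv
Hunk 5: at line 3 remove [sib,twvar] add [wzqp,qouqp,yaxv] -> 12 lines: xsufu sfrxp mzzog wzqp qouqp yaxv dobc ifx ost ljvd hseys agpdv
Hunk 6: at line 4 remove [qouqp,yaxv,dobc] add [bewap,ctm] -> 11 lines: xsufu sfrxp mzzog wzqp bewap ctm ifx ost ljvd hseys agpdv
Hunk 7: at line 1 remove [sfrxp] add [polfw] -> 11 lines: xsufu polfw mzzog wzqp bewap ctm ifx ost ljvd hseys agpdv
Final line 5: bewap

Answer: bewap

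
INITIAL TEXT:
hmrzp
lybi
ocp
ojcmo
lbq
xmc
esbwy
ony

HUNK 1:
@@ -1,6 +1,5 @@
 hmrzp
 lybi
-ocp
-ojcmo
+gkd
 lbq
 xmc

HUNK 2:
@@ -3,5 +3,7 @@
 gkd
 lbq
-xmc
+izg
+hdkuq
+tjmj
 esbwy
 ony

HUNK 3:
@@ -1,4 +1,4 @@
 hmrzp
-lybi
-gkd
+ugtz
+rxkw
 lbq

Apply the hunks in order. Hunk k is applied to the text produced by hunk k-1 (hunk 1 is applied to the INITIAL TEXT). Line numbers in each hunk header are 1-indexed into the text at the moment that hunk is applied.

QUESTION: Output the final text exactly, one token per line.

Answer: hmrzp
ugtz
rxkw
lbq
izg
hdkuq
tjmj
esbwy
ony

Derivation:
Hunk 1: at line 1 remove [ocp,ojcmo] add [gkd] -> 7 lines: hmrzp lybi gkd lbq xmc esbwy ony
Hunk 2: at line 3 remove [xmc] add [izg,hdkuq,tjmj] -> 9 lines: hmrzp lybi gkd lbq izg hdkuq tjmj esbwy ony
Hunk 3: at line 1 remove [lybi,gkd] add [ugtz,rxkw] -> 9 lines: hmrzp ugtz rxkw lbq izg hdkuq tjmj esbwy ony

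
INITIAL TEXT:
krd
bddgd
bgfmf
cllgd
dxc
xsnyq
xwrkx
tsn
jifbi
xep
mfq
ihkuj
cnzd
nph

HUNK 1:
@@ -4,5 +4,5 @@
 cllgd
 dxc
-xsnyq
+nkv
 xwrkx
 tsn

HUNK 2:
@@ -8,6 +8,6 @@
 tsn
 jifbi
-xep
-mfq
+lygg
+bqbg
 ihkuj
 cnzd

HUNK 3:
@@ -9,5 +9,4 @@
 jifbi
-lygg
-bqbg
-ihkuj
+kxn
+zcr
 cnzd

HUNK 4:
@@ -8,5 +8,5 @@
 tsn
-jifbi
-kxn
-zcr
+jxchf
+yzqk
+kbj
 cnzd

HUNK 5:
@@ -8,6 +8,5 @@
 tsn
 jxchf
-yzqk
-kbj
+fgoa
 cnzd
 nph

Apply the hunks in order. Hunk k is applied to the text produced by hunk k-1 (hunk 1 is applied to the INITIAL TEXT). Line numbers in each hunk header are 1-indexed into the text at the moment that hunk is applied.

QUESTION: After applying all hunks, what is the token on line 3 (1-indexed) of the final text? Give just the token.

Answer: bgfmf

Derivation:
Hunk 1: at line 4 remove [xsnyq] add [nkv] -> 14 lines: krd bddgd bgfmf cllgd dxc nkv xwrkx tsn jifbi xep mfq ihkuj cnzd nph
Hunk 2: at line 8 remove [xep,mfq] add [lygg,bqbg] -> 14 lines: krd bddgd bgfmf cllgd dxc nkv xwrkx tsn jifbi lygg bqbg ihkuj cnzd nph
Hunk 3: at line 9 remove [lygg,bqbg,ihkuj] add [kxn,zcr] -> 13 lines: krd bddgd bgfmf cllgd dxc nkv xwrkx tsn jifbi kxn zcr cnzd nph
Hunk 4: at line 8 remove [jifbi,kxn,zcr] add [jxchf,yzqk,kbj] -> 13 lines: krd bddgd bgfmf cllgd dxc nkv xwrkx tsn jxchf yzqk kbj cnzd nph
Hunk 5: at line 8 remove [yzqk,kbj] add [fgoa] -> 12 lines: krd bddgd bgfmf cllgd dxc nkv xwrkx tsn jxchf fgoa cnzd nph
Final line 3: bgfmf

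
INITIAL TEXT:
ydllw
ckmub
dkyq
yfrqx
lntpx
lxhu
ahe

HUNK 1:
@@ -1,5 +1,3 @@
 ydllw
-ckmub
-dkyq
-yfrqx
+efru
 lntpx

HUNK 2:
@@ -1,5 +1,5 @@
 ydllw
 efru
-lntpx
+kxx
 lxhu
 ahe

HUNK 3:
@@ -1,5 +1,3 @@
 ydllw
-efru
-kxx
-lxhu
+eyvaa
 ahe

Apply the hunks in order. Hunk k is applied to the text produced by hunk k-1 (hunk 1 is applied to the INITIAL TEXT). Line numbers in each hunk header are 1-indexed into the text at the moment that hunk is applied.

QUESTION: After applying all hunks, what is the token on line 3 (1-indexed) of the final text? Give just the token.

Answer: ahe

Derivation:
Hunk 1: at line 1 remove [ckmub,dkyq,yfrqx] add [efru] -> 5 lines: ydllw efru lntpx lxhu ahe
Hunk 2: at line 1 remove [lntpx] add [kxx] -> 5 lines: ydllw efru kxx lxhu ahe
Hunk 3: at line 1 remove [efru,kxx,lxhu] add [eyvaa] -> 3 lines: ydllw eyvaa ahe
Final line 3: ahe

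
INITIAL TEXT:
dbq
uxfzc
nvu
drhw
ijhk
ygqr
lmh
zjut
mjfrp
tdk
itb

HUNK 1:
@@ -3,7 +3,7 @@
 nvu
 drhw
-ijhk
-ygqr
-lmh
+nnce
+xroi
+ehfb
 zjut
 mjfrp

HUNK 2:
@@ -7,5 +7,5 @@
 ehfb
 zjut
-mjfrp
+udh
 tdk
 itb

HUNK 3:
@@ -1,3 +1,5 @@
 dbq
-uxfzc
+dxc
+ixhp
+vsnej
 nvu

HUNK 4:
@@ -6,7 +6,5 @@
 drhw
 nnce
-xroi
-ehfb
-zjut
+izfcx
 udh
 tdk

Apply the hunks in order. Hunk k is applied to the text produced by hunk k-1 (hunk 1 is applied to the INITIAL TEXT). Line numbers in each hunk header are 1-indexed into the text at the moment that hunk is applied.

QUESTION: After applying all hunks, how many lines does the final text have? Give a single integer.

Hunk 1: at line 3 remove [ijhk,ygqr,lmh] add [nnce,xroi,ehfb] -> 11 lines: dbq uxfzc nvu drhw nnce xroi ehfb zjut mjfrp tdk itb
Hunk 2: at line 7 remove [mjfrp] add [udh] -> 11 lines: dbq uxfzc nvu drhw nnce xroi ehfb zjut udh tdk itb
Hunk 3: at line 1 remove [uxfzc] add [dxc,ixhp,vsnej] -> 13 lines: dbq dxc ixhp vsnej nvu drhw nnce xroi ehfb zjut udh tdk itb
Hunk 4: at line 6 remove [xroi,ehfb,zjut] add [izfcx] -> 11 lines: dbq dxc ixhp vsnej nvu drhw nnce izfcx udh tdk itb
Final line count: 11

Answer: 11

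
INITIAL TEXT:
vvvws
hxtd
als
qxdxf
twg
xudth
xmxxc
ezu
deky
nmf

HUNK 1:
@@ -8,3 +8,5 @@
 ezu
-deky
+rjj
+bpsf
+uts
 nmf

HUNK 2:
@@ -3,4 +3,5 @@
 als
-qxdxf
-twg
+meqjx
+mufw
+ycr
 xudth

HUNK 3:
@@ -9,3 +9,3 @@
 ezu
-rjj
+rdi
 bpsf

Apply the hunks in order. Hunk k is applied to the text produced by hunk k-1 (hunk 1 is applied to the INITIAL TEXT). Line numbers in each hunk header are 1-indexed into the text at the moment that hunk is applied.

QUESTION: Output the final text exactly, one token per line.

Answer: vvvws
hxtd
als
meqjx
mufw
ycr
xudth
xmxxc
ezu
rdi
bpsf
uts
nmf

Derivation:
Hunk 1: at line 8 remove [deky] add [rjj,bpsf,uts] -> 12 lines: vvvws hxtd als qxdxf twg xudth xmxxc ezu rjj bpsf uts nmf
Hunk 2: at line 3 remove [qxdxf,twg] add [meqjx,mufw,ycr] -> 13 lines: vvvws hxtd als meqjx mufw ycr xudth xmxxc ezu rjj bpsf uts nmf
Hunk 3: at line 9 remove [rjj] add [rdi] -> 13 lines: vvvws hxtd als meqjx mufw ycr xudth xmxxc ezu rdi bpsf uts nmf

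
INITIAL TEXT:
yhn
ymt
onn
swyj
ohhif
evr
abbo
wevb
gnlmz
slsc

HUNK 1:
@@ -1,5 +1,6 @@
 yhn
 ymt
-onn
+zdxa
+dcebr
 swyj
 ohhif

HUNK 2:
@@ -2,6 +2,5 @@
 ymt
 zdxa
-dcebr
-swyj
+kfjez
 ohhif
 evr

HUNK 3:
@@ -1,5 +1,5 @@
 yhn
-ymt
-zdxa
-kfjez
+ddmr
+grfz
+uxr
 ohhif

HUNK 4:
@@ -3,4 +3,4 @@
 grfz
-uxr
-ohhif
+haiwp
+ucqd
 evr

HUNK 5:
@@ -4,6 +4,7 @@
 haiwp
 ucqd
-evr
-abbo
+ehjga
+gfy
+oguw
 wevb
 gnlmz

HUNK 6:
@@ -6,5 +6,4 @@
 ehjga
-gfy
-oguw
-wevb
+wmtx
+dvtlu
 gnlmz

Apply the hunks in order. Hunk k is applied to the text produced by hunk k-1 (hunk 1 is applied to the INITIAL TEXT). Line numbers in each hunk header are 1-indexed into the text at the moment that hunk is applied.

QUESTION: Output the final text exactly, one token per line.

Hunk 1: at line 1 remove [onn] add [zdxa,dcebr] -> 11 lines: yhn ymt zdxa dcebr swyj ohhif evr abbo wevb gnlmz slsc
Hunk 2: at line 2 remove [dcebr,swyj] add [kfjez] -> 10 lines: yhn ymt zdxa kfjez ohhif evr abbo wevb gnlmz slsc
Hunk 3: at line 1 remove [ymt,zdxa,kfjez] add [ddmr,grfz,uxr] -> 10 lines: yhn ddmr grfz uxr ohhif evr abbo wevb gnlmz slsc
Hunk 4: at line 3 remove [uxr,ohhif] add [haiwp,ucqd] -> 10 lines: yhn ddmr grfz haiwp ucqd evr abbo wevb gnlmz slsc
Hunk 5: at line 4 remove [evr,abbo] add [ehjga,gfy,oguw] -> 11 lines: yhn ddmr grfz haiwp ucqd ehjga gfy oguw wevb gnlmz slsc
Hunk 6: at line 6 remove [gfy,oguw,wevb] add [wmtx,dvtlu] -> 10 lines: yhn ddmr grfz haiwp ucqd ehjga wmtx dvtlu gnlmz slsc

Answer: yhn
ddmr
grfz
haiwp
ucqd
ehjga
wmtx
dvtlu
gnlmz
slsc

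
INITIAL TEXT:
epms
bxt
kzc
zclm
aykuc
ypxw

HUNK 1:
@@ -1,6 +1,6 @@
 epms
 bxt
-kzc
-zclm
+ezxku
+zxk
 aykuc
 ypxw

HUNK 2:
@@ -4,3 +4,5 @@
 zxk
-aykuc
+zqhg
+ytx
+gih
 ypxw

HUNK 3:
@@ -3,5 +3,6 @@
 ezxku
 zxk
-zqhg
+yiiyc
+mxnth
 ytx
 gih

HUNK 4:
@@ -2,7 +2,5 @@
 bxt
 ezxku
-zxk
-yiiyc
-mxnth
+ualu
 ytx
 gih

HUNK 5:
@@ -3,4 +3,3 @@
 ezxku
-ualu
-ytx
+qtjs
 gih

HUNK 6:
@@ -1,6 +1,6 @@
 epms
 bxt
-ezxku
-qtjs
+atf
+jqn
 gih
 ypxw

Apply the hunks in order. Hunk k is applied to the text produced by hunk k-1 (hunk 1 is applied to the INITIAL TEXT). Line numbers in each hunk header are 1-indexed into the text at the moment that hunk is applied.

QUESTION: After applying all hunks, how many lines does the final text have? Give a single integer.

Answer: 6

Derivation:
Hunk 1: at line 1 remove [kzc,zclm] add [ezxku,zxk] -> 6 lines: epms bxt ezxku zxk aykuc ypxw
Hunk 2: at line 4 remove [aykuc] add [zqhg,ytx,gih] -> 8 lines: epms bxt ezxku zxk zqhg ytx gih ypxw
Hunk 3: at line 3 remove [zqhg] add [yiiyc,mxnth] -> 9 lines: epms bxt ezxku zxk yiiyc mxnth ytx gih ypxw
Hunk 4: at line 2 remove [zxk,yiiyc,mxnth] add [ualu] -> 7 lines: epms bxt ezxku ualu ytx gih ypxw
Hunk 5: at line 3 remove [ualu,ytx] add [qtjs] -> 6 lines: epms bxt ezxku qtjs gih ypxw
Hunk 6: at line 1 remove [ezxku,qtjs] add [atf,jqn] -> 6 lines: epms bxt atf jqn gih ypxw
Final line count: 6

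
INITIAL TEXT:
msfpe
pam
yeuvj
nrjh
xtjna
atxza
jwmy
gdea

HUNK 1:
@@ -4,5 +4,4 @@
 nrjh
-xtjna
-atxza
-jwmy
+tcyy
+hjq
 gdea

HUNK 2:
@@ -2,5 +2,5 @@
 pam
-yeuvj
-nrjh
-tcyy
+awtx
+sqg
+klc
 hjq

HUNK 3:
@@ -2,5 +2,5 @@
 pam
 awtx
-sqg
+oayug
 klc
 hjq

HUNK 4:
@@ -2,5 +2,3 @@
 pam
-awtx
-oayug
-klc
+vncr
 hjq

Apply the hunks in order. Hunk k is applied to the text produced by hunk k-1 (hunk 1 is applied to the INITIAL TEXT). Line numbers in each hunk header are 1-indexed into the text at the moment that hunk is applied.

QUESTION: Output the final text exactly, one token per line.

Hunk 1: at line 4 remove [xtjna,atxza,jwmy] add [tcyy,hjq] -> 7 lines: msfpe pam yeuvj nrjh tcyy hjq gdea
Hunk 2: at line 2 remove [yeuvj,nrjh,tcyy] add [awtx,sqg,klc] -> 7 lines: msfpe pam awtx sqg klc hjq gdea
Hunk 3: at line 2 remove [sqg] add [oayug] -> 7 lines: msfpe pam awtx oayug klc hjq gdea
Hunk 4: at line 2 remove [awtx,oayug,klc] add [vncr] -> 5 lines: msfpe pam vncr hjq gdea

Answer: msfpe
pam
vncr
hjq
gdea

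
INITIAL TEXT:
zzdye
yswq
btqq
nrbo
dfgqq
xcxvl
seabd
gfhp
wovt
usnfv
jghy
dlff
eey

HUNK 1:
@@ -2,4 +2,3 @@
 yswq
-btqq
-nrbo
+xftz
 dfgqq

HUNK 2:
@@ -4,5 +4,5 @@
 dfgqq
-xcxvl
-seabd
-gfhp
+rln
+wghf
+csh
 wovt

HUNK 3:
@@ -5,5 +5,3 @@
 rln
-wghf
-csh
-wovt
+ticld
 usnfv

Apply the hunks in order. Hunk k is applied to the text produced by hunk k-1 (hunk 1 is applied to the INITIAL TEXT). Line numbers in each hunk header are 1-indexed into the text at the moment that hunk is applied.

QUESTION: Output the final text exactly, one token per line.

Hunk 1: at line 2 remove [btqq,nrbo] add [xftz] -> 12 lines: zzdye yswq xftz dfgqq xcxvl seabd gfhp wovt usnfv jghy dlff eey
Hunk 2: at line 4 remove [xcxvl,seabd,gfhp] add [rln,wghf,csh] -> 12 lines: zzdye yswq xftz dfgqq rln wghf csh wovt usnfv jghy dlff eey
Hunk 3: at line 5 remove [wghf,csh,wovt] add [ticld] -> 10 lines: zzdye yswq xftz dfgqq rln ticld usnfv jghy dlff eey

Answer: zzdye
yswq
xftz
dfgqq
rln
ticld
usnfv
jghy
dlff
eey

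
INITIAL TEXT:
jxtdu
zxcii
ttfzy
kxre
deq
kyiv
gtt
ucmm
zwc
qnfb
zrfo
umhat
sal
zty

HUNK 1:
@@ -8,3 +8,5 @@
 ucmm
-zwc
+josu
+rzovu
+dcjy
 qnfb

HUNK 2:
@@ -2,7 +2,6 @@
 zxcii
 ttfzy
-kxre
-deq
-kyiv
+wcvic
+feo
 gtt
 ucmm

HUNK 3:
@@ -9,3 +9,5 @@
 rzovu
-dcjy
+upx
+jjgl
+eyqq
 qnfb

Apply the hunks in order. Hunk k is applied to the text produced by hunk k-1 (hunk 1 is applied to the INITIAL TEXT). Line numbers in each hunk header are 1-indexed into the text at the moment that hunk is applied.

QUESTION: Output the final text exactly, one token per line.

Hunk 1: at line 8 remove [zwc] add [josu,rzovu,dcjy] -> 16 lines: jxtdu zxcii ttfzy kxre deq kyiv gtt ucmm josu rzovu dcjy qnfb zrfo umhat sal zty
Hunk 2: at line 2 remove [kxre,deq,kyiv] add [wcvic,feo] -> 15 lines: jxtdu zxcii ttfzy wcvic feo gtt ucmm josu rzovu dcjy qnfb zrfo umhat sal zty
Hunk 3: at line 9 remove [dcjy] add [upx,jjgl,eyqq] -> 17 lines: jxtdu zxcii ttfzy wcvic feo gtt ucmm josu rzovu upx jjgl eyqq qnfb zrfo umhat sal zty

Answer: jxtdu
zxcii
ttfzy
wcvic
feo
gtt
ucmm
josu
rzovu
upx
jjgl
eyqq
qnfb
zrfo
umhat
sal
zty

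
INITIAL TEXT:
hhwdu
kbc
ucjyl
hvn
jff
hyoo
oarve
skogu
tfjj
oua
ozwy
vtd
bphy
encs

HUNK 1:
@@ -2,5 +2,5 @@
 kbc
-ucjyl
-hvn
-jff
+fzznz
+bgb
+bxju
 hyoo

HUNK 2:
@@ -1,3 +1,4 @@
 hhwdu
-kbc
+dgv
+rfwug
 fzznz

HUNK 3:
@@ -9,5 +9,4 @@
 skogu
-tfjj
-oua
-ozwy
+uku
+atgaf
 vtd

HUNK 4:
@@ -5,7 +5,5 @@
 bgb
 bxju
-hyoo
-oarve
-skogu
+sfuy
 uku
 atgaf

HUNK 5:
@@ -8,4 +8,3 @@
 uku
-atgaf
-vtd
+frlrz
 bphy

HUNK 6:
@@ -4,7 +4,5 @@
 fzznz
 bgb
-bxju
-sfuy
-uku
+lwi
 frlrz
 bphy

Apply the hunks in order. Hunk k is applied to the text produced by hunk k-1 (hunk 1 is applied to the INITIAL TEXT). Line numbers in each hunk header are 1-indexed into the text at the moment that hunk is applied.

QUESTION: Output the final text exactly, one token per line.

Answer: hhwdu
dgv
rfwug
fzznz
bgb
lwi
frlrz
bphy
encs

Derivation:
Hunk 1: at line 2 remove [ucjyl,hvn,jff] add [fzznz,bgb,bxju] -> 14 lines: hhwdu kbc fzznz bgb bxju hyoo oarve skogu tfjj oua ozwy vtd bphy encs
Hunk 2: at line 1 remove [kbc] add [dgv,rfwug] -> 15 lines: hhwdu dgv rfwug fzznz bgb bxju hyoo oarve skogu tfjj oua ozwy vtd bphy encs
Hunk 3: at line 9 remove [tfjj,oua,ozwy] add [uku,atgaf] -> 14 lines: hhwdu dgv rfwug fzznz bgb bxju hyoo oarve skogu uku atgaf vtd bphy encs
Hunk 4: at line 5 remove [hyoo,oarve,skogu] add [sfuy] -> 12 lines: hhwdu dgv rfwug fzznz bgb bxju sfuy uku atgaf vtd bphy encs
Hunk 5: at line 8 remove [atgaf,vtd] add [frlrz] -> 11 lines: hhwdu dgv rfwug fzznz bgb bxju sfuy uku frlrz bphy encs
Hunk 6: at line 4 remove [bxju,sfuy,uku] add [lwi] -> 9 lines: hhwdu dgv rfwug fzznz bgb lwi frlrz bphy encs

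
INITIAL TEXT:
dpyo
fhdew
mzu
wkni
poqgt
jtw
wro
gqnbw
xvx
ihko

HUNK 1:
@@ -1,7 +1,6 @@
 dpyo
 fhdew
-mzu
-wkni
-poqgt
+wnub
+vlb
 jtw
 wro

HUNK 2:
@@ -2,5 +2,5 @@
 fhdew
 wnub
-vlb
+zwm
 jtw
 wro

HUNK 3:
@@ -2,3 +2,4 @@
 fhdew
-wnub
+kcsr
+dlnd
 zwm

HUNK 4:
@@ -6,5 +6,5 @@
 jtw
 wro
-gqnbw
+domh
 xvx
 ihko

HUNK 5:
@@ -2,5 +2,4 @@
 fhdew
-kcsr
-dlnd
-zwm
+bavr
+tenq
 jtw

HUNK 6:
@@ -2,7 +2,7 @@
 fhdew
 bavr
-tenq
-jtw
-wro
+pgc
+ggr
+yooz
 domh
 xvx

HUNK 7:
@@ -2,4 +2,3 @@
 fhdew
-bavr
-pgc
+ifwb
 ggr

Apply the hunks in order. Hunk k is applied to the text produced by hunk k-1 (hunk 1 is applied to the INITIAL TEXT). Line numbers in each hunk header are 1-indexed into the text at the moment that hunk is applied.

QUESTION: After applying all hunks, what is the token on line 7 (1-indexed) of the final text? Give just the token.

Answer: xvx

Derivation:
Hunk 1: at line 1 remove [mzu,wkni,poqgt] add [wnub,vlb] -> 9 lines: dpyo fhdew wnub vlb jtw wro gqnbw xvx ihko
Hunk 2: at line 2 remove [vlb] add [zwm] -> 9 lines: dpyo fhdew wnub zwm jtw wro gqnbw xvx ihko
Hunk 3: at line 2 remove [wnub] add [kcsr,dlnd] -> 10 lines: dpyo fhdew kcsr dlnd zwm jtw wro gqnbw xvx ihko
Hunk 4: at line 6 remove [gqnbw] add [domh] -> 10 lines: dpyo fhdew kcsr dlnd zwm jtw wro domh xvx ihko
Hunk 5: at line 2 remove [kcsr,dlnd,zwm] add [bavr,tenq] -> 9 lines: dpyo fhdew bavr tenq jtw wro domh xvx ihko
Hunk 6: at line 2 remove [tenq,jtw,wro] add [pgc,ggr,yooz] -> 9 lines: dpyo fhdew bavr pgc ggr yooz domh xvx ihko
Hunk 7: at line 2 remove [bavr,pgc] add [ifwb] -> 8 lines: dpyo fhdew ifwb ggr yooz domh xvx ihko
Final line 7: xvx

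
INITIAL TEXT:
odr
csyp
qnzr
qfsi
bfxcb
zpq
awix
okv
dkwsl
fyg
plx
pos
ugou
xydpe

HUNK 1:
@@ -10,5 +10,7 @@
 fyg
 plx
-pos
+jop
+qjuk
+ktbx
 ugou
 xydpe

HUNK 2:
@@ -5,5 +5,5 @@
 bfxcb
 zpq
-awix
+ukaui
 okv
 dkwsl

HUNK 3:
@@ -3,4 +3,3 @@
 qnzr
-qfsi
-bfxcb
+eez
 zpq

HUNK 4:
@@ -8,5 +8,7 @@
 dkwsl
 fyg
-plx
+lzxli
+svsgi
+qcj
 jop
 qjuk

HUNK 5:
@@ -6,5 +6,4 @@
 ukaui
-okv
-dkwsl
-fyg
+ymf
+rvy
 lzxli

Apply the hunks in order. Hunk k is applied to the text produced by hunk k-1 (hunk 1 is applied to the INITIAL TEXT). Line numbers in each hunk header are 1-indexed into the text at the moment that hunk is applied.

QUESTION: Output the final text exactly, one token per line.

Answer: odr
csyp
qnzr
eez
zpq
ukaui
ymf
rvy
lzxli
svsgi
qcj
jop
qjuk
ktbx
ugou
xydpe

Derivation:
Hunk 1: at line 10 remove [pos] add [jop,qjuk,ktbx] -> 16 lines: odr csyp qnzr qfsi bfxcb zpq awix okv dkwsl fyg plx jop qjuk ktbx ugou xydpe
Hunk 2: at line 5 remove [awix] add [ukaui] -> 16 lines: odr csyp qnzr qfsi bfxcb zpq ukaui okv dkwsl fyg plx jop qjuk ktbx ugou xydpe
Hunk 3: at line 3 remove [qfsi,bfxcb] add [eez] -> 15 lines: odr csyp qnzr eez zpq ukaui okv dkwsl fyg plx jop qjuk ktbx ugou xydpe
Hunk 4: at line 8 remove [plx] add [lzxli,svsgi,qcj] -> 17 lines: odr csyp qnzr eez zpq ukaui okv dkwsl fyg lzxli svsgi qcj jop qjuk ktbx ugou xydpe
Hunk 5: at line 6 remove [okv,dkwsl,fyg] add [ymf,rvy] -> 16 lines: odr csyp qnzr eez zpq ukaui ymf rvy lzxli svsgi qcj jop qjuk ktbx ugou xydpe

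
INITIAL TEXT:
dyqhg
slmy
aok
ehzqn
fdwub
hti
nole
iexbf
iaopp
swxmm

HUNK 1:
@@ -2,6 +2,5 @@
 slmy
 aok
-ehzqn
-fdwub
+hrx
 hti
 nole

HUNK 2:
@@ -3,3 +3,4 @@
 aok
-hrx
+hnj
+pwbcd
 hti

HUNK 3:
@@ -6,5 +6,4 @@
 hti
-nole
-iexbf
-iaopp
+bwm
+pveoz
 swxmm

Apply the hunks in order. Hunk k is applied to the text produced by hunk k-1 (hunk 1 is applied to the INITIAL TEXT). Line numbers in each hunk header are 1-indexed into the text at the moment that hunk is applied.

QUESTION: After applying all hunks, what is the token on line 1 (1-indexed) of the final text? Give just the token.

Answer: dyqhg

Derivation:
Hunk 1: at line 2 remove [ehzqn,fdwub] add [hrx] -> 9 lines: dyqhg slmy aok hrx hti nole iexbf iaopp swxmm
Hunk 2: at line 3 remove [hrx] add [hnj,pwbcd] -> 10 lines: dyqhg slmy aok hnj pwbcd hti nole iexbf iaopp swxmm
Hunk 3: at line 6 remove [nole,iexbf,iaopp] add [bwm,pveoz] -> 9 lines: dyqhg slmy aok hnj pwbcd hti bwm pveoz swxmm
Final line 1: dyqhg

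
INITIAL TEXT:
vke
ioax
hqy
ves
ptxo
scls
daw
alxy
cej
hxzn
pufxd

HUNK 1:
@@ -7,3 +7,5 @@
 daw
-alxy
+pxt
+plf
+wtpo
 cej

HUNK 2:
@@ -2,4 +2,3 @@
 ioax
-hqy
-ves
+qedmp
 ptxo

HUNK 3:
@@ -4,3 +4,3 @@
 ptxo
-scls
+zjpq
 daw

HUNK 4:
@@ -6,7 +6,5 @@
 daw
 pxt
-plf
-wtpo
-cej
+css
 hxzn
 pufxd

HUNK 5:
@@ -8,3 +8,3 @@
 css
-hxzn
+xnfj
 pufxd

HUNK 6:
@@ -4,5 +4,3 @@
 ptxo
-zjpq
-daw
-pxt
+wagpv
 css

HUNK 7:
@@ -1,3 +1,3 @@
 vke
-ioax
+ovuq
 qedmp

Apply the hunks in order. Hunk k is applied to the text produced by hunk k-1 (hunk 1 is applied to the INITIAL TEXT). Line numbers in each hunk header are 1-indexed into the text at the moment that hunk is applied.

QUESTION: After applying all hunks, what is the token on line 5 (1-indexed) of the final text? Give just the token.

Hunk 1: at line 7 remove [alxy] add [pxt,plf,wtpo] -> 13 lines: vke ioax hqy ves ptxo scls daw pxt plf wtpo cej hxzn pufxd
Hunk 2: at line 2 remove [hqy,ves] add [qedmp] -> 12 lines: vke ioax qedmp ptxo scls daw pxt plf wtpo cej hxzn pufxd
Hunk 3: at line 4 remove [scls] add [zjpq] -> 12 lines: vke ioax qedmp ptxo zjpq daw pxt plf wtpo cej hxzn pufxd
Hunk 4: at line 6 remove [plf,wtpo,cej] add [css] -> 10 lines: vke ioax qedmp ptxo zjpq daw pxt css hxzn pufxd
Hunk 5: at line 8 remove [hxzn] add [xnfj] -> 10 lines: vke ioax qedmp ptxo zjpq daw pxt css xnfj pufxd
Hunk 6: at line 4 remove [zjpq,daw,pxt] add [wagpv] -> 8 lines: vke ioax qedmp ptxo wagpv css xnfj pufxd
Hunk 7: at line 1 remove [ioax] add [ovuq] -> 8 lines: vke ovuq qedmp ptxo wagpv css xnfj pufxd
Final line 5: wagpv

Answer: wagpv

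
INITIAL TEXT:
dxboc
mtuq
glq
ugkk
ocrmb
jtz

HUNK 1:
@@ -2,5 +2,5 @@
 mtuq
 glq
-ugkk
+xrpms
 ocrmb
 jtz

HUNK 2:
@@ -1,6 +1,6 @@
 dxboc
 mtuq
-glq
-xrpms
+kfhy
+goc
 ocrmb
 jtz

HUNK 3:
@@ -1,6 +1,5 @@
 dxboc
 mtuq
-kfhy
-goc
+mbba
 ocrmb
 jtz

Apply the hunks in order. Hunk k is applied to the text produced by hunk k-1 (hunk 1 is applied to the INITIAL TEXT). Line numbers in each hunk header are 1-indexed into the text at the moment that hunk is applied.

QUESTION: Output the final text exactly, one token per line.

Answer: dxboc
mtuq
mbba
ocrmb
jtz

Derivation:
Hunk 1: at line 2 remove [ugkk] add [xrpms] -> 6 lines: dxboc mtuq glq xrpms ocrmb jtz
Hunk 2: at line 1 remove [glq,xrpms] add [kfhy,goc] -> 6 lines: dxboc mtuq kfhy goc ocrmb jtz
Hunk 3: at line 1 remove [kfhy,goc] add [mbba] -> 5 lines: dxboc mtuq mbba ocrmb jtz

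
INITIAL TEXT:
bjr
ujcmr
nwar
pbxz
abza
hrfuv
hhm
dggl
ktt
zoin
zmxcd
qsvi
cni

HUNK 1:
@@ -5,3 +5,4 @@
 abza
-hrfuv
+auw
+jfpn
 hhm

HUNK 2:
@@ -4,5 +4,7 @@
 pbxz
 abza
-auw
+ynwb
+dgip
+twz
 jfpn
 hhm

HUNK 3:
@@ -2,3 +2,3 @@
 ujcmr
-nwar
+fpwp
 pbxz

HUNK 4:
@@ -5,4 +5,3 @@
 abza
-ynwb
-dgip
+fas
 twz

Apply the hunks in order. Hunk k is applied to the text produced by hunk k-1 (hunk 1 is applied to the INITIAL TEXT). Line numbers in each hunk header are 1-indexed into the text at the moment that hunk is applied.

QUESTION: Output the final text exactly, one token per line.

Answer: bjr
ujcmr
fpwp
pbxz
abza
fas
twz
jfpn
hhm
dggl
ktt
zoin
zmxcd
qsvi
cni

Derivation:
Hunk 1: at line 5 remove [hrfuv] add [auw,jfpn] -> 14 lines: bjr ujcmr nwar pbxz abza auw jfpn hhm dggl ktt zoin zmxcd qsvi cni
Hunk 2: at line 4 remove [auw] add [ynwb,dgip,twz] -> 16 lines: bjr ujcmr nwar pbxz abza ynwb dgip twz jfpn hhm dggl ktt zoin zmxcd qsvi cni
Hunk 3: at line 2 remove [nwar] add [fpwp] -> 16 lines: bjr ujcmr fpwp pbxz abza ynwb dgip twz jfpn hhm dggl ktt zoin zmxcd qsvi cni
Hunk 4: at line 5 remove [ynwb,dgip] add [fas] -> 15 lines: bjr ujcmr fpwp pbxz abza fas twz jfpn hhm dggl ktt zoin zmxcd qsvi cni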